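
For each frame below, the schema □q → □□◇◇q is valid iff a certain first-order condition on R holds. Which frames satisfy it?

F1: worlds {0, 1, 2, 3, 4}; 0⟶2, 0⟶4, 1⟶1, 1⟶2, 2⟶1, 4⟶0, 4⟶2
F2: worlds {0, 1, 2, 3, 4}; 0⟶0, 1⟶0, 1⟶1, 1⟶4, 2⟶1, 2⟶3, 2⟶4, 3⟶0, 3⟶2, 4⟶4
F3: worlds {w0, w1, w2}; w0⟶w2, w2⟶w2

This is the axiom for a generalized confluence (Geach) condition; its first-order frame correspondent is ∀x ∀z (xR²z → ∃w (xRw ∧ zR²w)).
F1: holds.
F2: fails — 2R²0 but no w with 2Rw and 0R²w.
F3: holds.
Valid on: F1, F3.

F1, F3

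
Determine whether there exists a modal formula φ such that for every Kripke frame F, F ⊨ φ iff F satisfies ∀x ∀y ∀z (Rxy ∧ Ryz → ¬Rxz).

No — not modally definable

Modal frame validity is preserved under surjective bounded morphisms.
The 7-cycle (worlds a,b,c,d,e,f,g with a→b→c→d→e→f→g→a) is intransitive. Mapping every world to a single reflexive point • is a surjective bounded morphism; the reflexive point is not intransitive (R••∧R•• but R••).
Hence intransitivity is not modally definable.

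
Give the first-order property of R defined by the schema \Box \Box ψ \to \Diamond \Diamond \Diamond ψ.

\forall x \exists w (x R^2 w \wedge x R^3 w)

This is a Sahlqvist (Geach-type) schema ◇^0□^2ψ → □^0◇^3ψ.
First-order correspondent: \forall x \exists w (x R^2 w \wedge x R^3 w).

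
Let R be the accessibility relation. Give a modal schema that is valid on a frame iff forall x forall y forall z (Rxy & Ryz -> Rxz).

□r → □□r

This is transitivity; the standard corresponding axiom is 4: □r → □□r.
Suppose □r→□□r is valid. Take Rxy, Ryz and set V(r)={w : Rxw}. Then □r at x, so □□r at x, so □r at y, so r at z, i.e. Rxz.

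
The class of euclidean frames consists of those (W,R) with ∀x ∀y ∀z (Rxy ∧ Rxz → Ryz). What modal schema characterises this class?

This is the Euclidean property; the standard corresponding axiom is 5: ◇s → □◇s.
Suppose ◇s→□◇s is valid. Take Rxy, Rxz and set V(s)={y}. Then ◇s at x, so □◇s at x, so ◇s at z, so some w with Rzw has s; w=y, i.e. Rzy. By symmetry of the argument, Ryz.

◇s → □◇s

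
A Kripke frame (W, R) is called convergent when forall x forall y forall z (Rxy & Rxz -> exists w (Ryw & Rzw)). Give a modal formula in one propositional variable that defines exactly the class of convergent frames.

A defining formula is ◇□p → □◇p (the .2 axiom).

◇□p → □◇p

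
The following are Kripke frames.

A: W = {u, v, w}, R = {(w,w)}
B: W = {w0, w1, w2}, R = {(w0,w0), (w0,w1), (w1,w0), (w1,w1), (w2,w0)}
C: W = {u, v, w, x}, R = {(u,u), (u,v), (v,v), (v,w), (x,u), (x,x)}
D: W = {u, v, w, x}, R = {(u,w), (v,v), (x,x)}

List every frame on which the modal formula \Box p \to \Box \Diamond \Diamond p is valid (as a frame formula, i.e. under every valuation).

This is the axiom for a generalized confluence (Geach) condition; its first-order frame correspondent is \forall x \forall z (xRz \to \exists w (xRw \wedge z R^2 w)).
A: satisfies the condition.
B: satisfies the condition.
C: fails — vRw but no t with vRt and wR²t.
D: fails — uRw but no t with uRt and wR²t.

A, B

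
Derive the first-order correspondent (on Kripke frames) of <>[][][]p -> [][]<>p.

This is a Sahlqvist (Geach-type) schema ◇^1□^3p → □^2◇^1p.
Minimal-valuation argument: fix x; take any y with xR^1y and any z with xR^2z. Set V(p) to the set of worlds R-reachable from y in exactly 3 steps. Then □^3p holds at y, so the antecedent holds at x; validity forces ◇^1p at z, giving a w with zR^1w and yR^3w.
First-order correspondent: forall x forall y forall z ((xRy & x R^2 z) -> exists w (y R^3 w & zRw)).

forall x forall y forall z ((xRy & x R^2 z) -> exists w (y R^3 w & zRw))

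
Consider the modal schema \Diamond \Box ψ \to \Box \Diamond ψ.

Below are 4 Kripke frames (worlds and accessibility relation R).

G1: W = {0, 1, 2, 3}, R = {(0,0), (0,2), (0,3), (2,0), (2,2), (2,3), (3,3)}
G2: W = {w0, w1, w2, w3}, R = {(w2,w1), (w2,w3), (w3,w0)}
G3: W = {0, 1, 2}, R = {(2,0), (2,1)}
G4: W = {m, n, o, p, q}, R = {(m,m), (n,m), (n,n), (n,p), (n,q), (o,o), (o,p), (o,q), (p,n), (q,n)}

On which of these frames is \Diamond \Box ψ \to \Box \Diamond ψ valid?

G1

Frame correspondent (Sahlqvist): \forall x \forall y \forall z (Rxy \wedge Rxz \to \exists w (Ryw \wedge Rzw)) — i.e. convergence.
G1: satisfies the condition.
G2: fails — Rw2w1 and Rw2w1 but w1 and w1 have no common successor.
G3: fails — R20 and R20 but 0 and 0 have no common successor.
G4: fails — Rnq and Rnm but q and m have no common successor.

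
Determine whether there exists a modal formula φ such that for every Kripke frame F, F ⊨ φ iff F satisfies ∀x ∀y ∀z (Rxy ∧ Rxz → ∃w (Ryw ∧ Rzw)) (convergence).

Yes, by ◇□r → □◇r

This is a Sahlqvist condition; the .2 axiom ◇□r → □◇r defines it.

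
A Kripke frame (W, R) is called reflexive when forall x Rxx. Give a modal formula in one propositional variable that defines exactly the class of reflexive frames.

□r → r

This is reflexivity; the standard corresponding axiom is T: □r → r.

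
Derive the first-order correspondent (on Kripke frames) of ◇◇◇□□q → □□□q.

∀x ∀y ∀z ((xR³y ∧ xR³z) → ∃w (yR²w ∧ z = w))

This is a Sahlqvist (Geach-type) schema ◇^3□^2q → □^3◇^0q.
First-order correspondent: ∀x ∀y ∀z ((xR³y ∧ xR³z) → ∃w (yR²w ∧ z = w)).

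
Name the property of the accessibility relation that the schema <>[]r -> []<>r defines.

This schema is the .2 axiom.
Its frame correspondent is convergence — forall x forall y forall z (Rxy & Rxz -> exists w (Ryw & Rzw)).

Convergence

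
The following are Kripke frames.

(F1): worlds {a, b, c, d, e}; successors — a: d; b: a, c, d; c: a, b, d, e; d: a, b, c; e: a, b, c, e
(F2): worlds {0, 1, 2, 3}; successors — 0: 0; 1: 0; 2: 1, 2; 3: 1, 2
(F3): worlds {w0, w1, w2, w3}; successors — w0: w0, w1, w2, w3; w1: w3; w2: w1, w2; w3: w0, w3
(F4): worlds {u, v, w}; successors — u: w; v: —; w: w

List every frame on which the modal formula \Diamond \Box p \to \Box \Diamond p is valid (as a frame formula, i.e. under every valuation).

Frame correspondent (Sahlqvist): \forall x \forall y \forall z (Rxy \wedge Rxz \to \exists w (Ryw \wedge Rzw)) — i.e. convergence.
(F1): fails — Rba and Rbd but a and d have no common successor.
(F2): fails — R22 and R21 but 2 and 1 have no common successor.
(F3): fails — Rw0w1 and Rw0w2 but w1 and w2 have no common successor.
(F4): holds.
Valid on: (F4).

(F4)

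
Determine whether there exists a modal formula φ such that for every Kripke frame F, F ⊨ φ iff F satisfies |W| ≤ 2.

No — not modally definable

Any modally definable frame class is closed under disjoint unions.
Any modal formula valid on each of 3 disjoint one-world frames is valid on their disjoint union (validity is preserved under disjoint unions). Each one-world frame has |W|=1≤2, but the union has |W|=3.
So the class is not modally definable.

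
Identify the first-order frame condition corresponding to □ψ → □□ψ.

Suppose □ψ→□□ψ is valid. Take Rxy, Ryz and set V(ψ)={w : Rxw}. Then □ψ at x, so □□ψ at x, so □ψ at y, so ψ at z, i.e. Rxz.

transitivity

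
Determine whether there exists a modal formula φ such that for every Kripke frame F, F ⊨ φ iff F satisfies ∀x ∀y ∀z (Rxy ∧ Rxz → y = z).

Yes: it is partial functionality, defined by the CD schema ◇r → □r.
Suppose ◇r→□r is valid. Take Rxy, Rxz and set V(r)={y}. Then ◇r at x, so □r at x, so r at z, i.e. z=y.

Yes, by ◇r → □r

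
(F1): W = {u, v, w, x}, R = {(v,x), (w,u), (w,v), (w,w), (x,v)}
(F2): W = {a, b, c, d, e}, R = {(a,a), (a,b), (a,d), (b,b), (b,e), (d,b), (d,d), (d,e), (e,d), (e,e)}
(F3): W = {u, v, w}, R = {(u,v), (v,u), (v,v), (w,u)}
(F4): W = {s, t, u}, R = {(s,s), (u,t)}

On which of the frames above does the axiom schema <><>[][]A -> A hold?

The schema corresponds to a generalized confluence (Geach) condition: forall x forall y (x R^2 y -> exists w (y R^2 w & x = w)).
(F1): fails — wR²u but no t with uR²t and w=t.
(F2): fails — aR²b but no w with bR²w and a=w.
(F3): fails — wR²v but no t with vR²t and w=t.
(F4): condition met.

(F4)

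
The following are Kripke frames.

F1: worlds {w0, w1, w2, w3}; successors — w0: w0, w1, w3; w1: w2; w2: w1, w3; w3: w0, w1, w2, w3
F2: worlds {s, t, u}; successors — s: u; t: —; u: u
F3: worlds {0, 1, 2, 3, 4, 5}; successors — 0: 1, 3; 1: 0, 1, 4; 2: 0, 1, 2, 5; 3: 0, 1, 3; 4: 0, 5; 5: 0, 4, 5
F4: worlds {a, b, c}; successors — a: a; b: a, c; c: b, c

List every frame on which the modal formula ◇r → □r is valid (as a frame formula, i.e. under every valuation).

F2

Frame correspondent (Sahlqvist): ∀x ∀y ∀z (Rxy ∧ Rxz → y = z) — i.e. partial functionality.
F1: fails — w0 sees both w0 and w1.
F2: condition met.
F3: fails — 0 sees both 1 and 3.
F4: fails — b sees both a and c.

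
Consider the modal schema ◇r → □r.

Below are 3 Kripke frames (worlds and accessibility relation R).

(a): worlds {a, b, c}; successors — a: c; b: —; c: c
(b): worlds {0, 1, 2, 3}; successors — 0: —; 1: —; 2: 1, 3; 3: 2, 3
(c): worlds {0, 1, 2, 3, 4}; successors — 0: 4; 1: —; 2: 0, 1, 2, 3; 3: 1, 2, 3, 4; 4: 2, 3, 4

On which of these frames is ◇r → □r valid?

(a)

The schema corresponds to partial functionality: ∀x ∀y ∀z (Rxy ∧ Rxz → y = z).
(a): condition met.
(b): fails — 2 sees both 1 and 3.
(c): fails — 2 sees both 0 and 1.
Valid on: (a).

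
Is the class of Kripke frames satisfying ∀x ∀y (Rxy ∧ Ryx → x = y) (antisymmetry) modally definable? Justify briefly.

No — not modally definable

Any modally definable frame class is closed under surjective bounded morphisms.
The 6-cycle (worlds w0,w1,w2,w3,w4,w5 with w0→w1→w2→w3→w4→w5→w0) is antisymmetric. Sending even-indexed worlds to a and odd-indexed worlds to b is a surjective bounded morphism onto the two-world frame with a↔b, which is not antisymmetric.
So the class is not modally definable.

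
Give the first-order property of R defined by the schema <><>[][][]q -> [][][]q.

forall x forall y forall z ((x R^2 y & x R^3 z) -> exists w (y R^3 w & z = w))

This is a Sahlqvist (Geach-type) schema ◇^2□^3q → □^3◇^0q.
First-order correspondent: forall x forall y forall z ((x R^2 y & x R^3 z) -> exists w (y R^3 w & z = w)).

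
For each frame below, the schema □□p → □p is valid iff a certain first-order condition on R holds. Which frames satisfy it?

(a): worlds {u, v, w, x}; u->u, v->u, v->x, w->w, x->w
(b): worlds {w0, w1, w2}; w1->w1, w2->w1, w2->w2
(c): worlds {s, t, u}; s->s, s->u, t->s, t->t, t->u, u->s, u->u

Frame correspondent (Sahlqvist): ∀x ∀y (Rxy → ∃z (Rxz ∧ Rzy)) — i.e. density.
(a): fails — Rvx but no z with Rvz and Rzx.
(b): satisfies the condition.
(c): satisfies the condition.

(b), (c)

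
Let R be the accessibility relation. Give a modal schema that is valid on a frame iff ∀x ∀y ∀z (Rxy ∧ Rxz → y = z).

◇ψ → □ψ

This is partial functionality; the standard corresponding axiom is CD: ◇ψ → □ψ.
Suppose ◇ψ→□ψ is valid. Take Rxy, Rxz and set V(ψ)={y}. Then ◇ψ at x, so □ψ at x, so ψ at z, i.e. z=y.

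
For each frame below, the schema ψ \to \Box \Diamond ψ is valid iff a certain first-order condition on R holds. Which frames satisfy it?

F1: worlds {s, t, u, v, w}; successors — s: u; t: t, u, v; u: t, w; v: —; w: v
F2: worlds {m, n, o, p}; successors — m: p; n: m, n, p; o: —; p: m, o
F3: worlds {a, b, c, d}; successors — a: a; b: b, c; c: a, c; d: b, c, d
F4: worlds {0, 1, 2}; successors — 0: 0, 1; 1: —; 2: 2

The schema corresponds to symmetry: \forall x \forall y (Rxy \to Ryx).
F1: fails — Rtv but not Rvt.
F2: fails — Rpo but not Rop.
F3: fails — Rbc but not Rcb.
F4: fails — R01 but not R10.
Valid on no frame.

none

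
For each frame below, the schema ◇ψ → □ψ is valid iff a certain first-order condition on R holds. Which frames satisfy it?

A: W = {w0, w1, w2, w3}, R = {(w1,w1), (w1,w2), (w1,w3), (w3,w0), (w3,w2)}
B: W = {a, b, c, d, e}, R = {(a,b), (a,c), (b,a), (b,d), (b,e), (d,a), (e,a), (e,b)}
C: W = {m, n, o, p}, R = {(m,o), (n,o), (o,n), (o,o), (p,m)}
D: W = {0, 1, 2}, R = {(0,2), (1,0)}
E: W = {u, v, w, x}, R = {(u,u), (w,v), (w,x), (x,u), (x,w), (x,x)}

This is the axiom for partial functionality; its first-order frame correspondent is ∀x ∀y ∀z (Rxy ∧ Rxz → y = z).
A: fails — w1 sees both w1 and w2.
B: fails — a sees both b and c.
C: fails — o sees both n and o.
D: satisfies the condition.
E: fails — w sees both v and x.

D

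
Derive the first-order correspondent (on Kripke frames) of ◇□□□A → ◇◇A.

∀x ∀y (xRy → ∃w (yR³w ∧ xR²w))

This is a Sahlqvist (Geach-type) schema ◇^1□^3A → □^0◇^2A.
First-order correspondent: ∀x ∀y (xRy → ∃w (yR³w ∧ xR²w)).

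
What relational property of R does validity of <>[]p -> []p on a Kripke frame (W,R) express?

The Euclidean property

This is frame-equivalent to ◇p → □◇p (substitute ¬p for p and contrapose).
Suppose ◇p→□◇p is valid. Take Rxy, Rxz and set V(p)={y}. Then ◇p at x, so □◇p at x, so ◇p at z, so some w with Rzw has p; w=y, i.e. Rzy. By symmetry of the argument, Ryz.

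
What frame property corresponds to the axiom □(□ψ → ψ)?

Shift-reflexivity

Suppose □(□ψ→ψ) is valid. Take Rxy and set V(ψ)={w : Ryw}. Then at y, □ψ holds; since □(□ψ→ψ) at x, □ψ→ψ at y, so ψ at y, i.e. Ryy.
The converse is a direct semantic check.
So the correspondent is shift-reflexivity.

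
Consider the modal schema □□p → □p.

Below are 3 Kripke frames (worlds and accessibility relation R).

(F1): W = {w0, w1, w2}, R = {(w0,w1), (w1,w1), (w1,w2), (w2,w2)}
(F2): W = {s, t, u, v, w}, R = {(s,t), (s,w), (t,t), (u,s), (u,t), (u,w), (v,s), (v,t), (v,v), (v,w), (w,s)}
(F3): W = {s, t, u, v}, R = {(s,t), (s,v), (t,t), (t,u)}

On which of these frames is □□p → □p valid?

Frame correspondent (Sahlqvist): ∀x ∀y (Rxy → ∃z (Rxz ∧ Rzy)) — i.e. density.
(F1): satisfies the condition.
(F2): fails — Rsw but no z with Rsz and Rzw.
(F3): fails — Rsv but no z with Rsz and Rzv.
Valid on: (F1).

(F1)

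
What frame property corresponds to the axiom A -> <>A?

This is a form of the T axiom.
It corresponds to reflexivity: forall x Rxx.

reflexivity: forall x Rxx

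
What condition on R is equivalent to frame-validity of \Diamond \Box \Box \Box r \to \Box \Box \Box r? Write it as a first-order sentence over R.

This is a Sahlqvist (Geach-type) schema ◇^1□^3r → □^3◇^0r.
Minimal-valuation argument: fix x; take any y with xR^1y and any z with xR^3z. Set V(r) to the set of worlds R-reachable from y in exactly 3 steps. Then □^3r holds at y, so the antecedent holds at x; validity forces ◇^0r at z, giving a w with zR^0w and yR^3w.
First-order correspondent: \forall x \forall y \forall z ((xRy \wedge x R^3 z) \to \exists w (y R^3 w \wedge z = w)).

\forall x \forall y \forall z ((xRy \wedge x R^3 z) \to \exists w (y R^3 w \wedge z = w))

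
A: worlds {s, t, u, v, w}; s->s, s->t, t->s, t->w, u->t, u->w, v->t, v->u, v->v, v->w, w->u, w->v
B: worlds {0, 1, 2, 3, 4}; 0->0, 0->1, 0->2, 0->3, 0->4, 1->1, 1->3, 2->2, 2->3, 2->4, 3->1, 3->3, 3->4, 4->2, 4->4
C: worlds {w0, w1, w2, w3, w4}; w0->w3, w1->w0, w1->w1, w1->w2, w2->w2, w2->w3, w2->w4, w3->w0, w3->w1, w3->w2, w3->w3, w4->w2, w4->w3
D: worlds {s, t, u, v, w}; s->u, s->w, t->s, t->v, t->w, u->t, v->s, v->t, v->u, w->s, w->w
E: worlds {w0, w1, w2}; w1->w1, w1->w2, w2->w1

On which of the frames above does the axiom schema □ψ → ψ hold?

B

This is the axiom for reflexivity; its first-order frame correspondent is ∀x Rxx.
A: fails — world t does not see itself.
B: holds.
C: fails — world w0 does not see itself.
D: fails — world s does not see itself.
E: fails — world w0 does not see itself.
Valid on: B.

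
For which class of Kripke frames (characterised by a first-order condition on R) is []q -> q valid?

Reflexivity

Suppose □q→q is valid. At any x set V(q)={w : Rxw}. Then □q holds at x, so q holds at x, i.e. Rxx.
The converse is a direct semantic check.
Frame condition: forall x Rxx.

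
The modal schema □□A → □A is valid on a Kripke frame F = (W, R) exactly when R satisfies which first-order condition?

Suppose □□A→□A is valid. Take Rxy and set V(A)={w : xR²w}. Then □□A at x, so □A at x, so A at y, i.e. ∃z(Rxz∧Rzy).

Density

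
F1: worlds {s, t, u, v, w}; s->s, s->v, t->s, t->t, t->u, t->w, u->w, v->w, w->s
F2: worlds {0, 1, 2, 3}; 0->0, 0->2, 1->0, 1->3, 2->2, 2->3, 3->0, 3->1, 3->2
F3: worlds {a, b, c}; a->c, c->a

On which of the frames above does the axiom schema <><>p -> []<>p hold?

The schema corresponds to a generalized confluence (Geach) condition: forall x forall y forall z ((x R^2 y & xRz) -> exists w (y = w & zRw)).
F1: fails — sR²s, sRv but no w* with s=w* and vRw*.
F2: fails — 0R²0, 0R2 but no w with 0=w and 2Rw.
F3: ✓.
Valid on: F3.

F3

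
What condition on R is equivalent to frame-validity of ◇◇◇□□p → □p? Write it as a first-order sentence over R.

This is a Sahlqvist (Geach-type) schema ◇^3□^2p → □^1◇^0p.
Minimal-valuation argument: fix x; take any y with xR^3y and any z with xR^1z. Set V(p) to the set of worlds R-reachable from y in exactly 2 steps. Then □^2p holds at y, so the antecedent holds at x; validity forces ◇^0p at z, giving a w with zR^0w and yR^2w.
First-order correspondent: ∀x ∀y ∀z ((xR³y ∧ xRz) → ∃w (yR²w ∧ z = w)).

∀x ∀y ∀z ((xR³y ∧ xRz) → ∃w (yR²w ∧ z = w))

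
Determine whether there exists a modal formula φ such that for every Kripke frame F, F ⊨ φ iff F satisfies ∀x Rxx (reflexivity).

This is a Sahlqvist condition; the T axiom □p → p defines it.

Definable; □p → p defines it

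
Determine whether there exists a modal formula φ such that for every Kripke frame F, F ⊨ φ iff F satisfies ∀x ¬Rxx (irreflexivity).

Any modally definable frame class is closed under surjective bounded morphisms.
The 3-cycle (worlds 0,1,2 with 0→1→2→0) is irreflexive, and the map sending every world to a single reflexive point • is a surjective bounded morphism (forth: every edge maps to (•,•); back: every world has a successor). So any modal formula valid on the 3-cycle is also valid on the reflexive point, which is not irreflexive.
So the class is not modally definable.

No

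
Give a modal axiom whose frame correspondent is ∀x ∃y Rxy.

□q → ◇q

This is seriality; the standard corresponding axiom is D: □q → ◇q.
Suppose □q→◇q is valid. At any x set V(q)=W. Then □q at x, so ◇q at x, so x has a successor.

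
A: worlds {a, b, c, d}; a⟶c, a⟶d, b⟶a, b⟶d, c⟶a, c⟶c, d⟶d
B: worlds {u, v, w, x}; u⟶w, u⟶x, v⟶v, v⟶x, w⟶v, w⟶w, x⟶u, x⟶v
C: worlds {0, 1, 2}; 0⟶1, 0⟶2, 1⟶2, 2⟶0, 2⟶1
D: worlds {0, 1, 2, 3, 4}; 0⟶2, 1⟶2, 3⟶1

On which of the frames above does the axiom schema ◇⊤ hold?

A, B, C

The schema corresponds to seriality: ∀x ∃y Rxy.
A: condition met.
B: condition met.
C: condition met.
D: fails — world 2 has no successor.
Valid on: A, B, C.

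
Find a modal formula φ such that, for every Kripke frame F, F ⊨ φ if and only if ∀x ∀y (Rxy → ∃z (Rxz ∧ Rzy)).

□□q → □q

The condition is density. The C4 schema □□q → □q defines it.
Suppose □□q→□q is valid. Take Rxy and set V(q)={w : xR²w}. Then □□q at x, so □q at x, so q at y, i.e. ∃z(Rxz∧Rzy).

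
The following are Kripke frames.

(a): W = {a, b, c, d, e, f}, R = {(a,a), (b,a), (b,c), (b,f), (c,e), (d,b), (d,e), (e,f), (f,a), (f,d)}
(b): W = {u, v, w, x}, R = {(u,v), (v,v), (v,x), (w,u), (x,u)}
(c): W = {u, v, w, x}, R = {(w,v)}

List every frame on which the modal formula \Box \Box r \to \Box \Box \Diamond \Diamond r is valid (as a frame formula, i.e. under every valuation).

The schema corresponds to a generalized confluence (Geach) condition: \forall x \forall z (x R^2 z \to \exists w (x R^2 w \wedge z R^2 w)).
(a): fails — cR²f but no w with cR²w and fR²w.
(b): holds.
(c): holds.

(b), (c)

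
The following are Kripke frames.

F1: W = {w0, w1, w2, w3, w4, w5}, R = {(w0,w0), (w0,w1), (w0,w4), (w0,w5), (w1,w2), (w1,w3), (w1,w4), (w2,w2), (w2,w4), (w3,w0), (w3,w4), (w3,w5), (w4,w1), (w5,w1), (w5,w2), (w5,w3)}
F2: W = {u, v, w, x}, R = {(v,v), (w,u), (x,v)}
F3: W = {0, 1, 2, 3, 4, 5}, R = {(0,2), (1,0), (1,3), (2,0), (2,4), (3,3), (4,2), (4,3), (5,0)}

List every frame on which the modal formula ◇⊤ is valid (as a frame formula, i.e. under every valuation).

Frame correspondent (Sahlqvist): ∀x ∃y Rxy — i.e. seriality.
F1: holds.
F2: fails — world u has no successor.
F3: holds.

F1, F3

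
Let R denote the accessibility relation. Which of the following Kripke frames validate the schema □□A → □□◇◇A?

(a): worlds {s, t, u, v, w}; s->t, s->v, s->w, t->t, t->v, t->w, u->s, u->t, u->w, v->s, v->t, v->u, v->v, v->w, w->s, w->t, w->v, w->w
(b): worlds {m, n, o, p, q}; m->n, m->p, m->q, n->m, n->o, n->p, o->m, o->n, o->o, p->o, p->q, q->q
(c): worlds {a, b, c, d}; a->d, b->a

This is the axiom for a generalized confluence (Geach) condition; its first-order frame correspondent is ∀x ∀z (xR²z → ∃w (xR²w ∧ zR²w)).
(a): condition met.
(b): condition met.
(c): fails — bR²d but no w with bR²w and dR²w.
Valid on: (a), (b).

(a), (b)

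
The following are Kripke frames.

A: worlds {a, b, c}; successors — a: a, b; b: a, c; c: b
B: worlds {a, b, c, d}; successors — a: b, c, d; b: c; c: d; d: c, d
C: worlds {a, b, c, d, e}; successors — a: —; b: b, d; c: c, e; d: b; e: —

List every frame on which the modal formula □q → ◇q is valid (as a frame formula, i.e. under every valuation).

A, B

The schema corresponds to seriality: ∀x ∃y Rxy.
A: satisfies the condition.
B: satisfies the condition.
C: fails — world a has no successor.
Valid on: A, B.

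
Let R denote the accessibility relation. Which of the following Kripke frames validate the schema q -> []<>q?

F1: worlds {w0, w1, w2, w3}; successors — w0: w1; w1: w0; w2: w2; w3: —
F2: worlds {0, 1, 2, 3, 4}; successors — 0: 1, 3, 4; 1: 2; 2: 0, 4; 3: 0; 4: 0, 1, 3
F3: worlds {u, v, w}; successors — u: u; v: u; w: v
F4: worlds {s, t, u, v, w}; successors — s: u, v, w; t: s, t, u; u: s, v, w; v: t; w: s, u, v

Frame correspondent (Sahlqvist): forall x forall y (Rxy -> Ryx) — i.e. symmetry.
F1: condition met.
F2: fails — R12 but not R21.
F3: fails — Rvu but not Ruv.
F4: fails — Ruv but not Rvu.

F1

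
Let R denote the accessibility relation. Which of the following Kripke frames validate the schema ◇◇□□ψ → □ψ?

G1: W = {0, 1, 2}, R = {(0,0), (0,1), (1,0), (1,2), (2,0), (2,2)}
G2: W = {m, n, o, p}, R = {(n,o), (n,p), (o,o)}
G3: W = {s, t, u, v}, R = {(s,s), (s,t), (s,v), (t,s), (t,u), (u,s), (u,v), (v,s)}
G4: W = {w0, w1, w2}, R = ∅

G1, G4

Frame correspondent (Sahlqvist): ∀x ∀y ∀z ((xR²y ∧ xRz) → ∃w (yR²w ∧ z = w)) — i.e. a generalized confluence (Geach) condition.
G1: condition met.
G2: fails — nR²o, nRp but no w with oR²w and p=w.
G3: fails — tR²t, tRu but no w with tR²w and u=w.
G4: condition met.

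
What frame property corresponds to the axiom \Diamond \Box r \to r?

This schema is equivalent to the B axiom r → □◇r.
It corresponds to symmetry: \forall x \forall y (Rxy \to Ryx).

symmetry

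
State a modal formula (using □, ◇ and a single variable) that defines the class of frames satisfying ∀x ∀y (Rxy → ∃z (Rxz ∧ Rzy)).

□□s → □s

This is density; the standard corresponding axiom is C4: □□s → □s.
Suppose □□s→□s is valid. Take Rxy and set V(s)={w : xR²w}. Then □□s at x, so □s at x, so s at y, i.e. ∃z(Rxz∧Rzy).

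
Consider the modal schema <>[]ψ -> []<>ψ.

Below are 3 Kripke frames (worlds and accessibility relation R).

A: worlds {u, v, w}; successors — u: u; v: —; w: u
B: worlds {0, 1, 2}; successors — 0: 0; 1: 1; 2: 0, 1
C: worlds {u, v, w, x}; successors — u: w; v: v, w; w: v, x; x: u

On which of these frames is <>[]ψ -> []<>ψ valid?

This is the axiom for convergence; its first-order frame correspondent is forall x forall y forall z (Rxy & Rxz -> exists w (Ryw & Rzw)).
A: holds.
B: fails — R20 and R21 but 0 and 1 have no common successor.
C: fails — Rwx and Rwv but x and v have no common successor.

A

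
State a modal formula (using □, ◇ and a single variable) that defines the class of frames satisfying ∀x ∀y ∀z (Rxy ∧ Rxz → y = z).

The condition is partial functionality. The CD schema ◇ψ → □ψ defines it.

◇ψ → □ψ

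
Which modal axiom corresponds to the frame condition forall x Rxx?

A defining formula is □q → q (the T axiom).
Suppose □q→q is valid. At any x set V(q)={w : Rxw}. Then □q holds at x, so q holds at x, i.e. Rxx.

□q → q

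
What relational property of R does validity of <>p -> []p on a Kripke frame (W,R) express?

partial functionality: forall x forall y forall z (Rxy & Rxz -> y = z)

This schema is the CD axiom.
Its frame correspondent is partial functionality — forall x forall y forall z (Rxy & Rxz -> y = z).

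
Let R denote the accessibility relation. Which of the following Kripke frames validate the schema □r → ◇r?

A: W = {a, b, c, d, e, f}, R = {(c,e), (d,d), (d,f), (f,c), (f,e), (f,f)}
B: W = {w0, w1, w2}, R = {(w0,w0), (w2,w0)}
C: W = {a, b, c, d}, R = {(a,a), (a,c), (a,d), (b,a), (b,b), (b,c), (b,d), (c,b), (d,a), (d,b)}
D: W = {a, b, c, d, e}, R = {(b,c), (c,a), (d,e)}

This is the axiom for seriality; its first-order frame correspondent is ∀x ∃y Rxy.
A: fails — world a has no successor.
B: fails — world w1 has no successor.
C: holds.
D: fails — world a has no successor.
Valid on: C.

C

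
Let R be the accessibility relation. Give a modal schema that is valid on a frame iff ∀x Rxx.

□ψ → ψ

A defining formula is □ψ → ψ (the T axiom).
Suppose □ψ→ψ is valid. At any x set V(ψ)={w : Rxw}. Then □ψ holds at x, so ψ holds at x, i.e. Rxx.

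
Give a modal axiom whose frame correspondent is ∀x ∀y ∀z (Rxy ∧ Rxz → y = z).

◇r → □r

A defining formula is ◇r → □r (the CD axiom).
Suppose ◇r→□r is valid. Take Rxy, Rxz and set V(r)={y}. Then ◇r at x, so □r at x, so r at z, i.e. z=y.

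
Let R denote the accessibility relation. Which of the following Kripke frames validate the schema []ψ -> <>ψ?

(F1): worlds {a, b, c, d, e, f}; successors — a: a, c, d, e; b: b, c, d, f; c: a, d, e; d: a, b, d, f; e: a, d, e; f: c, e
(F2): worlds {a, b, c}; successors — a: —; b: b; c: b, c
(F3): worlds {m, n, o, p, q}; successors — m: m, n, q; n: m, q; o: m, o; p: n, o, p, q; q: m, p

(F1), (F3)

Frame correspondent (Sahlqvist): forall x exists y Rxy — i.e. seriality.
(F1): satisfies the condition.
(F2): fails — world a has no successor.
(F3): satisfies the condition.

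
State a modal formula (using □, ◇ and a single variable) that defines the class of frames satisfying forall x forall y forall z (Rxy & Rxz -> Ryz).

A defining formula is ◇r → □◇r (the 5 axiom).

◇r → □◇r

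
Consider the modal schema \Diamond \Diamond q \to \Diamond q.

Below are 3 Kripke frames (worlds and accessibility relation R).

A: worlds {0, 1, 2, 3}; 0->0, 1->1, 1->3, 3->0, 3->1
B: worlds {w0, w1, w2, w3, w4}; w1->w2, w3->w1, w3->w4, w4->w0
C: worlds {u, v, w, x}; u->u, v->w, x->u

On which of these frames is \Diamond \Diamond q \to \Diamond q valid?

Frame correspondent (Sahlqvist): \forall x \forall y \forall z (Rxy \wedge Ryz \to Rxz) — i.e. transitivity.
A: fails — R31 and R13 but not R33.
B: fails — Rw3w1 and Rw1w2 but not Rw3w2.
C: satisfies the condition.
Valid on: C.

C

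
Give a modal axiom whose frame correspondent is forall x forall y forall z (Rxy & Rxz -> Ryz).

◇r → □◇r

A defining formula is ◇r → □◇r (the 5 axiom).
Suppose ◇r→□◇r is valid. Take Rxy, Rxz and set V(r)={y}. Then ◇r at x, so □◇r at x, so ◇r at z, so some w with Rzw has r; w=y, i.e. Rzy. By symmetry of the argument, Ryz.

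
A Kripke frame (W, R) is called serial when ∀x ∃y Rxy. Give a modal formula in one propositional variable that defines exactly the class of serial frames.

□r → ◇r

This is seriality; the standard corresponding axiom is D: □r → ◇r.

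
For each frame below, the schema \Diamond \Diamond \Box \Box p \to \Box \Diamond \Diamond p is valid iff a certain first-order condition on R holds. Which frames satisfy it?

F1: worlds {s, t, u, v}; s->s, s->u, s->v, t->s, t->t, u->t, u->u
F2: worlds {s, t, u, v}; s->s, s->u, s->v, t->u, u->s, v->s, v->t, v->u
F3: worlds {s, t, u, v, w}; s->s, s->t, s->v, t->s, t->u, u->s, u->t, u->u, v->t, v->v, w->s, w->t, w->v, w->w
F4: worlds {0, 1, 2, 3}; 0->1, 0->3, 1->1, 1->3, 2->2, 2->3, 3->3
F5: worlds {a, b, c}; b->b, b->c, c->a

The schema corresponds to a generalized confluence (Geach) condition: \forall x \forall y \forall z ((x R^2 y \wedge xRz) \to \exists w (y R^2 w \wedge z R^2 w)).
F1: fails — sR²s, sRv but no w with sR²w and vR²w.
F2: holds.
F3: holds.
F4: holds.
F5: fails — bR²a, bRb but no w with aR²w and bR²w.

F2, F3, F4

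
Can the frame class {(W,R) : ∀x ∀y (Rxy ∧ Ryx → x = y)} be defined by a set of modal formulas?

If a class were modally definable it would be closed under surjective bounded morphisms (Goldblatt–Thomason).
The 4-cycle (worlds w0,w1,w2,w3 with w0→w1→w2→w3→w0) is antisymmetric. Sending even-indexed worlds to s and odd-indexed worlds to t is a surjective bounded morphism onto the two-world frame with s↔t, which is not antisymmetric.
So no modal formula (or set of formulas) defines exactly the antisymmetric frames.

Not definable by any modal formula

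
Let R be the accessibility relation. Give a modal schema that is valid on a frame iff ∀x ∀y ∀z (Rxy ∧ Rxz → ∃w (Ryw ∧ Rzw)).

◇□q → □◇q

A defining formula is ◇□q → □◇q (the .2 axiom).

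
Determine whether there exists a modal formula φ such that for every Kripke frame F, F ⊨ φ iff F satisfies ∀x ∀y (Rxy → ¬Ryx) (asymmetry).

No

Any modally definable frame class is closed under surjective bounded morphisms.
The 5-cycle (worlds s,t,u,v,w with s→t→u→v→w→s) is asymmetric. Mapping every world to a single reflexive point • is a surjective bounded morphism, and the reflexive point is not asymmetric (R•• but asymmetry requires ¬R••).
So no modal formula (or set of formulas) defines exactly the asymmetric frames.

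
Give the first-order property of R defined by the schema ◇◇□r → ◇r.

This is a Sahlqvist (Geach-type) schema ◇^2□^1r → □^0◇^1r.
First-order correspondent: ∀x ∀y (xR²y → ∃w (yRw ∧ xRw)).

∀x ∀y (xR²y → ∃w (yRw ∧ xRw))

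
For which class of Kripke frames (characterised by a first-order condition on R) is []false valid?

emptiness of R: forall x forall y ~Rxy

□⊥ is valid iff no world has any successor (otherwise □⊥ fails at any world with one).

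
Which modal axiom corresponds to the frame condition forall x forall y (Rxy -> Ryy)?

□(□ψ → ψ)

The condition is shift-reflexivity. The T□ schema □(□ψ → ψ) defines it.
Suppose □(□ψ→ψ) is valid. Take Rxy and set V(ψ)={w : Ryw}. Then at y, □ψ holds; since □(□ψ→ψ) at x, □ψ→ψ at y, so ψ at y, i.e. Ryy.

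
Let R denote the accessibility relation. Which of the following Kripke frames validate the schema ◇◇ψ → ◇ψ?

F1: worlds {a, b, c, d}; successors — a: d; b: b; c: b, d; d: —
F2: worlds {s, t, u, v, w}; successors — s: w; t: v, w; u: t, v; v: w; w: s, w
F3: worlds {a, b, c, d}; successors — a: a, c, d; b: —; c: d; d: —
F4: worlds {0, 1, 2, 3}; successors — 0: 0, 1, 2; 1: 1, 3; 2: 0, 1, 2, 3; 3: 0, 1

F1, F3

This is the axiom for transitivity; its first-order frame correspondent is ∀x ∀y ∀z (Rxy ∧ Ryz → Rxz).
F1: holds.
F2: fails — Ruv and Rvw but not Ruw.
F3: holds.
F4: fails — R02 and R23 but not R03.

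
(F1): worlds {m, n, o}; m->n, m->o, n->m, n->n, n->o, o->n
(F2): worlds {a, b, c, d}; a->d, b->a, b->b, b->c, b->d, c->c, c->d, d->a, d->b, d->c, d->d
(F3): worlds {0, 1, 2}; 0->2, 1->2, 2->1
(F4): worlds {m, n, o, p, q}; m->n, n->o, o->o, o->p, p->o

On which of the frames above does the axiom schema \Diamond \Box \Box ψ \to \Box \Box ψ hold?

This is the axiom for a generalized confluence (Geach) condition; its first-order frame correspondent is \forall x \forall y \forall z ((xRy \wedge x R^2 z) \to \exists w (y R^2 w \wedge z = w)).
(F1): satisfies the condition.
(F2): satisfies the condition.
(F3): fails — 0R2, 0R²1 but no w with 2R²w and 1=w.
(F4): satisfies the condition.

(F1), (F2), (F4)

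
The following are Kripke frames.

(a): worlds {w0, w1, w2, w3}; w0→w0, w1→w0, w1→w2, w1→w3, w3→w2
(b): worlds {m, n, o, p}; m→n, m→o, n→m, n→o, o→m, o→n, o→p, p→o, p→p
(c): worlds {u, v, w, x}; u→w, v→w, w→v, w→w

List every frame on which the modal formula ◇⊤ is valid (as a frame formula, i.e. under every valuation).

This is the axiom for seriality; its first-order frame correspondent is ∀x ∃y Rxy.
(a): fails — world w2 has no successor.
(b): ✓.
(c): fails — world x has no successor.

(b)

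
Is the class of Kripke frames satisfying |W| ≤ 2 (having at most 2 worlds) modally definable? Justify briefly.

Any modally definable frame class is closed under disjoint unions.
Any modal formula valid on each of 3 disjoint one-world frames is valid on their disjoint union (validity is preserved under disjoint unions). Each one-world frame has |W|=1≤2, but the union has |W|=3.
Hence having at most 2 worlds is not modally definable.

Not definable by any modal formula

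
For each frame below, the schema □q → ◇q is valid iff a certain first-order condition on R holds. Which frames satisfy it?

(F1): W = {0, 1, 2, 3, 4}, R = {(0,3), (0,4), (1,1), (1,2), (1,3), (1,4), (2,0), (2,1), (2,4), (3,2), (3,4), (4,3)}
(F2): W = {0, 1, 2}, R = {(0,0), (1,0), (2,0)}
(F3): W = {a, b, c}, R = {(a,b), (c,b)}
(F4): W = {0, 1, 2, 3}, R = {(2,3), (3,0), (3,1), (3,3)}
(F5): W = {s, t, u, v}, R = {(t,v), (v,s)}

The schema corresponds to seriality: ∀x ∃y Rxy.
(F1): condition met.
(F2): condition met.
(F3): fails — world b has no successor.
(F4): fails — world 0 has no successor.
(F5): fails — world s has no successor.

(F1), (F2)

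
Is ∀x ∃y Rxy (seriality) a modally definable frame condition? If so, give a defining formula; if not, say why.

Yes, by □q → ◇q

This is a Sahlqvist condition; the D axiom □q → ◇q defines it.
Suppose □q→◇q is valid. At any x set V(q)=W. Then □q at x, so ◇q at x, so x has a successor.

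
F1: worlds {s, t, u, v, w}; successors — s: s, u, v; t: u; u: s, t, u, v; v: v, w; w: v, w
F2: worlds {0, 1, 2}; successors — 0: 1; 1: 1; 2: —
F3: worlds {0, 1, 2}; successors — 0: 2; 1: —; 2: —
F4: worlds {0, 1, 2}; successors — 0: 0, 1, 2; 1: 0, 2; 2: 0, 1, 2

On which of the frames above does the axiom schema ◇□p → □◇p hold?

F2, F4

Frame correspondent (Sahlqvist): ∀x ∀y ∀z (Rxy ∧ Rxz → ∃w (Ryw ∧ Rzw)) — i.e. convergence.
F1: fails — Ruv and Rut but v and t have no common successor.
F2: condition met.
F3: fails — R02 and R02 but 2 and 2 have no common successor.
F4: condition met.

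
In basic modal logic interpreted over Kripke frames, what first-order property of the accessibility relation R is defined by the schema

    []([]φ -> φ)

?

shift-reflexivity: forall x forall y (Rxy -> Ryy)

Suppose □(□φ→φ) is valid. Take Rxy and set V(φ)={w : Ryw}. Then at y, □φ holds; since □(□φ→φ) at x, □φ→φ at y, so φ at y, i.e. Ryy.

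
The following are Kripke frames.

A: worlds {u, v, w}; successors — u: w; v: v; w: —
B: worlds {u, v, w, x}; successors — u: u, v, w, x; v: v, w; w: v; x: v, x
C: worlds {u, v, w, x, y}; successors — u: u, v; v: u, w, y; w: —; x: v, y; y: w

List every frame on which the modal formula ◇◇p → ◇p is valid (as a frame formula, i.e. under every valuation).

Frame correspondent (Sahlqvist): ∀x ∀y ∀z (Rxy ∧ Ryz → Rxz) — i.e. transitivity.
A: satisfies the condition.
B: fails — Rwv and Rvw but not Rww.
C: fails — Ruv and Rvw but not Ruw.
Valid on: A.

A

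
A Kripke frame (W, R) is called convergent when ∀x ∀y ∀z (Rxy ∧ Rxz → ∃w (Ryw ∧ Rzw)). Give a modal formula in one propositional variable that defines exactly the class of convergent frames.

The condition is convergence. The .2 schema ◇□ψ → □◇ψ defines it.
Suppose ◇□ψ→□◇ψ is valid. Take Rxy, Rxz and set V(ψ)={w : Ryw}. Then □ψ at y so ◇□ψ at x, so □◇ψ at x, so ◇ψ at z, giving w with Rzw and Ryw.

◇□ψ → □◇ψ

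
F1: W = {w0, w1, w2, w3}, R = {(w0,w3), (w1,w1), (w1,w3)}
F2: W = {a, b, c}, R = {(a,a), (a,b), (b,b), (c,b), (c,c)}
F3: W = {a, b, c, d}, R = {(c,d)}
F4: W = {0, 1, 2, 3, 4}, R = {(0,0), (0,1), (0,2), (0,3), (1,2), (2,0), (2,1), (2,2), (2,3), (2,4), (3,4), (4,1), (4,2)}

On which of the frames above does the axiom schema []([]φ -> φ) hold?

F2

This is the axiom for shift-reflexivity; its first-order frame correspondent is forall x forall y (Rxy -> Ryy).
F1: fails — Rw0w3 but not Rw3w3.
F2: holds.
F3: fails — Rcd but not Rdd.
F4: fails — R34 but not R44.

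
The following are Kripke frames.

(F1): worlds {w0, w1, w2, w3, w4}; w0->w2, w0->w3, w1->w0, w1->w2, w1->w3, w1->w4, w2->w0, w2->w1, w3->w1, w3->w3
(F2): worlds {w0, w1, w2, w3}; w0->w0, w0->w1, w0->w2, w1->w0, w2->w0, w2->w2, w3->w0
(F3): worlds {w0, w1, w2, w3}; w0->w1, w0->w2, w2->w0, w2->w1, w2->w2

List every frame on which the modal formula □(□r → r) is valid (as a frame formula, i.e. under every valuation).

Frame correspondent (Sahlqvist): ∀x ∀y (Rxy → Ryy) — i.e. shift-reflexivity.
(F1): fails — Rw1w2 but not Rw2w2.
(F2): fails — Rw0w1 but not Rw1w1.
(F3): fails — Rw0w1 but not Rw1w1.

none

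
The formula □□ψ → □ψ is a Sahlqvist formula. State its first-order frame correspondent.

density: ∀x ∀y (Rxy → ∃z (Rxz ∧ Rzy))

Suppose □□ψ→□ψ is valid. Take Rxy and set V(ψ)={w : xR²w}. Then □□ψ at x, so □ψ at x, so ψ at y, i.e. ∃z(Rxz∧Rzy).
Conversely, on a frame with density the schema holds at every world under every valuation.
So the correspondent is density.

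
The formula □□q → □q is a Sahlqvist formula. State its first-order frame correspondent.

density: ∀x ∀y (Rxy → ∃z (Rxz ∧ Rzy))

This is the C4 axiom.
Its frame correspondent is density — ∀x ∀y (Rxy → ∃z (Rxz ∧ Rzy)).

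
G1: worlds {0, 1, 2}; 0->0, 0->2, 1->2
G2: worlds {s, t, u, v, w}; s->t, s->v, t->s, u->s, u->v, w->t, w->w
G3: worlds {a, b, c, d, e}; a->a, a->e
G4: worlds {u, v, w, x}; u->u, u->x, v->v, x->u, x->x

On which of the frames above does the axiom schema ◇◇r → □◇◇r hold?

G4

This is the axiom for a generalized confluence (Geach) condition; its first-order frame correspondent is ∀x ∀y ∀z ((xR²y ∧ xRz) → ∃w (y = w ∧ zR²w)).
G1: fails — 0R²0, 0R2 but no w with 0=w and 2R²w.
G2: fails — sR²s, sRt but no w* with s=w* and tR²w*.
G3: fails — aR²a, aRe but no w with a=w and eR²w.
G4: satisfies the condition.
Valid on: G4.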